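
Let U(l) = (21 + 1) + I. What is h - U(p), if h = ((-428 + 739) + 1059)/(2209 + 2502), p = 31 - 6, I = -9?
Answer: -59873/4711 ≈ -12.709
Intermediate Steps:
p = 25
U(l) = 13 (U(l) = (21 + 1) - 9 = 22 - 9 = 13)
h = 1370/4711 (h = (311 + 1059)/4711 = 1370*(1/4711) = 1370/4711 ≈ 0.29081)
h - U(p) = 1370/4711 - 1*13 = 1370/4711 - 13 = -59873/4711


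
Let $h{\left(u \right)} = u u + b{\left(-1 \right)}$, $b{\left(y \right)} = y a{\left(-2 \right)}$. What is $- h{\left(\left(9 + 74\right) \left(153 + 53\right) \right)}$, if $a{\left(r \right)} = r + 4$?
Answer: $-292341602$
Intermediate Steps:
$a{\left(r \right)} = 4 + r$
$b{\left(y \right)} = 2 y$ ($b{\left(y \right)} = y \left(4 - 2\right) = y 2 = 2 y$)
$h{\left(u \right)} = -2 + u^{2}$ ($h{\left(u \right)} = u u + 2 \left(-1\right) = u^{2} - 2 = -2 + u^{2}$)
$- h{\left(\left(9 + 74\right) \left(153 + 53\right) \right)} = - (-2 + \left(\left(9 + 74\right) \left(153 + 53\right)\right)^{2}) = - (-2 + \left(83 \cdot 206\right)^{2}) = - (-2 + 17098^{2}) = - (-2 + 292341604) = \left(-1\right) 292341602 = -292341602$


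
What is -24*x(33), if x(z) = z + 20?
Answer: -1272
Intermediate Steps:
x(z) = 20 + z
-24*x(33) = -24*(20 + 33) = -24*53 = -1272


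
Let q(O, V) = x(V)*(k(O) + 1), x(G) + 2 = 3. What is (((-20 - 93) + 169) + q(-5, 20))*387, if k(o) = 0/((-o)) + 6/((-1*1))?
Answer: 19737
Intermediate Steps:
x(G) = 1 (x(G) = -2 + 3 = 1)
k(o) = -6 (k(o) = 0*(-1/o) + 6/(-1) = 0 + 6*(-1) = 0 - 6 = -6)
q(O, V) = -5 (q(O, V) = 1*(-6 + 1) = 1*(-5) = -5)
(((-20 - 93) + 169) + q(-5, 20))*387 = (((-20 - 93) + 169) - 5)*387 = ((-113 + 169) - 5)*387 = (56 - 5)*387 = 51*387 = 19737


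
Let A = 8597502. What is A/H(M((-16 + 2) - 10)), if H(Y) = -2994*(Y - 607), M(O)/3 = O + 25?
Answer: 1432917/301396 ≈ 4.7543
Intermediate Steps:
M(O) = 75 + 3*O (M(O) = 3*(O + 25) = 3*(25 + O) = 75 + 3*O)
H(Y) = 1817358 - 2994*Y (H(Y) = -2994*(-607 + Y) = 1817358 - 2994*Y)
A/H(M((-16 + 2) - 10)) = 8597502/(1817358 - 2994*(75 + 3*((-16 + 2) - 10))) = 8597502/(1817358 - 2994*(75 + 3*(-14 - 10))) = 8597502/(1817358 - 2994*(75 + 3*(-24))) = 8597502/(1817358 - 2994*(75 - 72)) = 8597502/(1817358 - 2994*3) = 8597502/(1817358 - 8982) = 8597502/1808376 = 8597502*(1/1808376) = 1432917/301396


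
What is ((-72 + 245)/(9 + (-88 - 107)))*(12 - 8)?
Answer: -346/93 ≈ -3.7204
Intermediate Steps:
((-72 + 245)/(9 + (-88 - 107)))*(12 - 8) = (173/(9 - 195))*4 = (173/(-186))*4 = (173*(-1/186))*4 = -173/186*4 = -346/93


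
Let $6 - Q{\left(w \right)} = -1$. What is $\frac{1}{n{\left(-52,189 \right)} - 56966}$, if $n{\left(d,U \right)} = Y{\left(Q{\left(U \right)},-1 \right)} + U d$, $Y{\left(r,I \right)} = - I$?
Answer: $- \frac{1}{66793} \approx -1.4972 \cdot 10^{-5}$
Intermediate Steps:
$Q{\left(w \right)} = 7$ ($Q{\left(w \right)} = 6 - -1 = 6 + 1 = 7$)
$n{\left(d,U \right)} = 1 + U d$ ($n{\left(d,U \right)} = \left(-1\right) \left(-1\right) + U d = 1 + U d$)
$\frac{1}{n{\left(-52,189 \right)} - 56966} = \frac{1}{\left(1 + 189 \left(-52\right)\right) - 56966} = \frac{1}{\left(1 - 9828\right) - 56966} = \frac{1}{-9827 - 56966} = \frac{1}{-66793} = - \frac{1}{66793}$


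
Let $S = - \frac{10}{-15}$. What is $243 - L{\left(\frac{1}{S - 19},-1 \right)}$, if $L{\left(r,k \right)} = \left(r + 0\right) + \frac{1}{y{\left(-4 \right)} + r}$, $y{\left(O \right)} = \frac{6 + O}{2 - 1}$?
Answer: $\frac{1427351}{5885} \approx 242.54$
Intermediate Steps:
$y{\left(O \right)} = 6 + O$ ($y{\left(O \right)} = \frac{6 + O}{1} = \left(6 + O\right) 1 = 6 + O$)
$S = \frac{2}{3}$ ($S = \left(-10\right) \left(- \frac{1}{15}\right) = \frac{2}{3} \approx 0.66667$)
$L{\left(r,k \right)} = r + \frac{1}{2 + r}$ ($L{\left(r,k \right)} = \left(r + 0\right) + \frac{1}{\left(6 - 4\right) + r} = r + \frac{1}{2 + r}$)
$243 - L{\left(\frac{1}{S - 19},-1 \right)} = 243 - \frac{1 + \left(\frac{1}{\frac{2}{3} - 19}\right)^{2} + \frac{2}{\frac{2}{3} - 19}}{2 + \frac{1}{\frac{2}{3} - 19}} = 243 - \frac{1 + \left(\frac{1}{- \frac{55}{3}}\right)^{2} + \frac{2}{- \frac{55}{3}}}{2 + \frac{1}{- \frac{55}{3}}} = 243 - \frac{1 + \left(- \frac{3}{55}\right)^{2} + 2 \left(- \frac{3}{55}\right)}{2 - \frac{3}{55}} = 243 - \frac{1 + \frac{9}{3025} - \frac{6}{55}}{\frac{107}{55}} = 243 - \frac{55}{107} \cdot \frac{2704}{3025} = 243 - \frac{2704}{5885} = \frac{1427351}{5885}$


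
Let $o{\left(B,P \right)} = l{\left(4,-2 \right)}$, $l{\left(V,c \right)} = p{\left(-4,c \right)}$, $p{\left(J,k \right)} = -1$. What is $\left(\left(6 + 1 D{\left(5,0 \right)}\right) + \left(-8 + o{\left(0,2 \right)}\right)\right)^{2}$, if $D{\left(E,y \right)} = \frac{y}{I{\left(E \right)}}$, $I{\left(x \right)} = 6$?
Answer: $9$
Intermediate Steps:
$l{\left(V,c \right)} = -1$
$o{\left(B,P \right)} = -1$
$D{\left(E,y \right)} = \frac{y}{6}$
$\left(\left(6 + 1 D{\left(5,0 \right)}\right) + \left(-8 + o{\left(0,2 \right)}\right)\right)^{2} = \left(\left(6 + 1 \cdot \frac{1}{6} \cdot 0\right) - 9\right)^{2} = \left(\left(6 + 1 \cdot 0\right) - 9\right)^{2} = \left(\left(6 + 0\right) - 9\right)^{2} = \left(6 - 9\right)^{2} = \left(-3\right)^{2} = 9$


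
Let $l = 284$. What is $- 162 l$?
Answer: $-46008$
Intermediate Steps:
$- 162 l = \left(-162\right) 284 = -46008$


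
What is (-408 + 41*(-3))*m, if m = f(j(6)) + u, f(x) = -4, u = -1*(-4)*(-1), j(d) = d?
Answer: 4248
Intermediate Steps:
u = -4 (u = 4*(-1) = -4)
m = -8 (m = -4 - 4 = -8)
(-408 + 41*(-3))*m = (-408 + 41*(-3))*(-8) = (-408 - 123)*(-8) = -531*(-8) = 4248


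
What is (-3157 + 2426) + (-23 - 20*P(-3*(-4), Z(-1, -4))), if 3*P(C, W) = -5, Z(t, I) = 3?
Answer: -2162/3 ≈ -720.67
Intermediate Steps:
P(C, W) = -5/3 (P(C, W) = (⅓)*(-5) = -5/3)
(-3157 + 2426) + (-23 - 20*P(-3*(-4), Z(-1, -4))) = (-3157 + 2426) + (-23 - 20*(-5/3)) = -731 + (-23 + 100/3) = -731 + 31/3 = -2162/3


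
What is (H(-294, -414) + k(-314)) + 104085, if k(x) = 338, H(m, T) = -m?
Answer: 104717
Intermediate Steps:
(H(-294, -414) + k(-314)) + 104085 = (-1*(-294) + 338) + 104085 = (294 + 338) + 104085 = 632 + 104085 = 104717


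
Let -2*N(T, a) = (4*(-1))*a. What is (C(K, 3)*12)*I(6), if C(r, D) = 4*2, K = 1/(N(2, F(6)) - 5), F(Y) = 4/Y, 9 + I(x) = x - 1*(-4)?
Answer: 96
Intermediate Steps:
I(x) = -5 + x (I(x) = -9 + (x - 1*(-4)) = -9 + (x + 4) = -9 + (4 + x) = -5 + x)
N(T, a) = 2*a (N(T, a) = -4*(-1)*a/2 = -(-2)*a = 2*a)
K = -3/11 (K = 1/(2*(4/6) - 5) = 1/(2*(4*(1/6)) - 5) = 1/(2*(2/3) - 5) = 1/(4/3 - 5) = 1/(-11/3) = -3/11 ≈ -0.27273)
C(r, D) = 8
(C(K, 3)*12)*I(6) = (8*12)*(-5 + 6) = 96*1 = 96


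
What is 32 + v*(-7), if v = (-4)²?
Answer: -80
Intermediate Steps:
v = 16
32 + v*(-7) = 32 + 16*(-7) = 32 - 112 = -80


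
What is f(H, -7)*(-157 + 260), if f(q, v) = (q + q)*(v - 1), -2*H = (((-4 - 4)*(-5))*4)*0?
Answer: 0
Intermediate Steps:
H = 0 (H = -((-4 - 4)*(-5))*4*0/2 = --8*(-5)*4*0/2 = -40*4*0/2 = -80*0 = -1/2*0 = 0)
f(q, v) = 2*q*(-1 + v) (f(q, v) = (2*q)*(-1 + v) = 2*q*(-1 + v))
f(H, -7)*(-157 + 260) = (2*0*(-1 - 7))*(-157 + 260) = (2*0*(-8))*103 = 0*103 = 0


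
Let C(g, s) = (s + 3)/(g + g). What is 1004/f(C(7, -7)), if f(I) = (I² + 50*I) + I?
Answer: -24598/355 ≈ -69.290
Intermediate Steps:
C(g, s) = (3 + s)/(2*g) (C(g, s) = (3 + s)/((2*g)) = (3 + s)*(1/(2*g)) = (3 + s)/(2*g))
f(I) = I² + 51*I
1004/f(C(7, -7)) = 1004/((((½)*(3 - 7)/7)*(51 + (½)*(3 - 7)/7))) = 1004/((((½)*(⅐)*(-4))*(51 + (½)*(⅐)*(-4)))) = 1004/((-2*(51 - 2/7)/7)) = 1004/((-2/7*355/7)) = 1004/(-710/49) = 1004*(-49/710) = -24598/355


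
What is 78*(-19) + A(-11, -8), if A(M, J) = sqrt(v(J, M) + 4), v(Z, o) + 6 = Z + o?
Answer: -1482 + I*sqrt(21) ≈ -1482.0 + 4.5826*I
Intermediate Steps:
v(Z, o) = -6 + Z + o (v(Z, o) = -6 + (Z + o) = -6 + Z + o)
A(M, J) = sqrt(-2 + J + M) (A(M, J) = sqrt((-6 + J + M) + 4) = sqrt(-2 + J + M))
78*(-19) + A(-11, -8) = 78*(-19) + sqrt(-2 - 8 - 11) = -1482 + sqrt(-21) = -1482 + I*sqrt(21)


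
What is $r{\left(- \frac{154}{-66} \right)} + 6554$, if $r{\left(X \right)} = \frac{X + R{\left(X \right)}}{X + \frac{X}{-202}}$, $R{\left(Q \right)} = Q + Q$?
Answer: $\frac{439320}{67} \approx 6557.0$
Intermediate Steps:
$R{\left(Q \right)} = 2 Q$
$r{\left(X \right)} = \frac{202}{67}$ ($r{\left(X \right)} = \frac{X + 2 X}{X + \frac{X}{-202}} = \frac{3 X}{X + X \left(- \frac{1}{202}\right)} = \frac{3 X}{X - \frac{X}{202}} = \frac{3 X}{\frac{201}{202} X} = 3 X \frac{202}{201 X} = \frac{202}{67}$)
$r{\left(- \frac{154}{-66} \right)} + 6554 = \frac{202}{67} + 6554 = \frac{439320}{67}$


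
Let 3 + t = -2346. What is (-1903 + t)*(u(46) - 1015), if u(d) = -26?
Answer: 4426332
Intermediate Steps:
t = -2349 (t = -3 - 2346 = -2349)
(-1903 + t)*(u(46) - 1015) = (-1903 - 2349)*(-26 - 1015) = -4252*(-1041) = 4426332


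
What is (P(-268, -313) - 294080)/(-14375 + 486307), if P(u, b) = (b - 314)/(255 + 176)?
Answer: -126749107/203402692 ≈ -0.62314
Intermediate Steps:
P(u, b) = -314/431 + b/431 (P(u, b) = (-314 + b)/431 = (-314 + b)*(1/431) = -314/431 + b/431)
(P(-268, -313) - 294080)/(-14375 + 486307) = ((-314/431 + (1/431)*(-313)) - 294080)/(-14375 + 486307) = ((-314/431 - 313/431) - 294080)/471932 = (-627/431 - 294080)*(1/471932) = -126749107/431*1/471932 = -126749107/203402692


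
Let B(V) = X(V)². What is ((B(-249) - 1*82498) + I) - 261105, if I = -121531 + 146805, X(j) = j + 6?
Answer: -259280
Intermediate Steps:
X(j) = 6 + j
B(V) = (6 + V)²
I = 25274
((B(-249) - 1*82498) + I) - 261105 = (((6 - 249)² - 1*82498) + 25274) - 261105 = (((-243)² - 82498) + 25274) - 261105 = ((59049 - 82498) + 25274) - 261105 = (-23449 + 25274) - 261105 = 1825 - 261105 = -259280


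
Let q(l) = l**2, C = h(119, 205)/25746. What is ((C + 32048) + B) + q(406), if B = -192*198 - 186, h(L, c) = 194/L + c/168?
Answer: 1666854124139/10504368 ≈ 1.5868e+5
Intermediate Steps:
h(L, c) = 194/L + c/168 (h(L, c) = 194/L + c*(1/168) = 194/L + c/168)
B = -38202 (B = -38016 - 186 = -38202)
C = 1163/10504368 (C = (194/119 + (1/168)*205)/25746 = (194*(1/119) + 205/168)*(1/25746) = (194/119 + 205/168)*(1/25746) = (1163/408)*(1/25746) = 1163/10504368 ≈ 0.00011072)
((C + 32048) + B) + q(406) = ((1163/10504368 + 32048) - 38202) + 406**2 = (336643986827/10504368 - 38202) + 164836 = -64643879509/10504368 + 164836 = 1666854124139/10504368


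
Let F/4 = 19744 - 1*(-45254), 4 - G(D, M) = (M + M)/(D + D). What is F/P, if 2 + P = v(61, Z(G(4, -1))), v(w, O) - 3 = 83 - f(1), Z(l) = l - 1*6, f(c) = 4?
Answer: 32499/10 ≈ 3249.9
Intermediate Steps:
G(D, M) = 4 - M/D (G(D, M) = 4 - (M + M)/(D + D) = 4 - 2*M/(2*D) = 4 - 2*M*1/(2*D) = 4 - M/D)
Z(l) = -6 + l (Z(l) = l - 6 = -6 + l)
v(w, O) = 82 (v(w, O) = 3 + (83 - 1*4) = 3 + (83 - 4) = 3 + 79 = 82)
F = 259992 (F = 4*(19744 - 1*(-45254)) = 4*(19744 + 45254) = 4*64998 = 259992)
P = 80 (P = -2 + 82 = 80)
F/P = 259992/80 = 259992*(1/80) = 32499/10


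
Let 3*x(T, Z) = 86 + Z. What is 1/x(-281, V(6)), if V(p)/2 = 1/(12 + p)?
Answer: 27/775 ≈ 0.034839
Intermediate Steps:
V(p) = 2/(12 + p)
x(T, Z) = 86/3 + Z/3 (x(T, Z) = (86 + Z)/3 = 86/3 + Z/3)
1/x(-281, V(6)) = 1/(86/3 + (2/(12 + 6))/3) = 1/(86/3 + (2/18)/3) = 1/(86/3 + (2*(1/18))/3) = 1/(86/3 + (⅓)*(⅑)) = 1/(86/3 + 1/27) = 1/(775/27) = 27/775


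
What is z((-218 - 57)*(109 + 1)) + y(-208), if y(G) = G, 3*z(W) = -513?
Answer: -379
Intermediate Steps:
z(W) = -171 (z(W) = (⅓)*(-513) = -171)
z((-218 - 57)*(109 + 1)) + y(-208) = -171 - 208 = -379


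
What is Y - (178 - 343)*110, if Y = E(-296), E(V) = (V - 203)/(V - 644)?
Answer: 17061499/940 ≈ 18151.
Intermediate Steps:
E(V) = (-203 + V)/(-644 + V)
Y = 499/940 (Y = (-203 - 296)/(-644 - 296) = -499/(-940) = -1/940*(-499) = 499/940 ≈ 0.53085)
Y - (178 - 343)*110 = 499/940 - (178 - 343)*110 = 499/940 - (-165)*110 = 499/940 - 1*(-18150) = 499/940 + 18150 = 17061499/940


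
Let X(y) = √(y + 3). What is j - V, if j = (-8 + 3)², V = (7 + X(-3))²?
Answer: -24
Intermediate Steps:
X(y) = √(3 + y)
V = 49 (V = (7 + √(3 - 3))² = (7 + √0)² = (7 + 0)² = 7² = 49)
j = 25 (j = (-5)² = 25)
j - V = 25 - 1*49 = 25 - 49 = -24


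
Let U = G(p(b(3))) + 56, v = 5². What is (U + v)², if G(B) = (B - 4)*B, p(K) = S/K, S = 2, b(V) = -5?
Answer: 4280761/625 ≈ 6849.2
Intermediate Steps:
p(K) = 2/K
v = 25
G(B) = B*(-4 + B) (G(B) = (-4 + B)*B = B*(-4 + B))
U = 1444/25 (U = (2/(-5))*(-4 + 2/(-5)) + 56 = (2*(-⅕))*(-4 + 2*(-⅕)) + 56 = -2*(-4 - ⅖)/5 + 56 = -⅖*(-22/5) + 56 = 44/25 + 56 = 1444/25 ≈ 57.760)
(U + v)² = (1444/25 + 25)² = (2069/25)² = 4280761/625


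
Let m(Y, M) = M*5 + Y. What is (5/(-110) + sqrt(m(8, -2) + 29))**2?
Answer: 13069/484 - 3*sqrt(3)/11 ≈ 26.530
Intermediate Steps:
m(Y, M) = Y + 5*M (m(Y, M) = 5*M + Y = Y + 5*M)
(5/(-110) + sqrt(m(8, -2) + 29))**2 = (5/(-110) + sqrt((8 + 5*(-2)) + 29))**2 = (5*(-1/110) + sqrt((8 - 10) + 29))**2 = (-1/22 + sqrt(-2 + 29))**2 = (-1/22 + sqrt(27))**2 = (-1/22 + 3*sqrt(3))**2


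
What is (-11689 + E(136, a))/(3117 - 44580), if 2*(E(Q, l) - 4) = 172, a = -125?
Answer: 11599/41463 ≈ 0.27974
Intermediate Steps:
E(Q, l) = 90 (E(Q, l) = 4 + (½)*172 = 4 + 86 = 90)
(-11689 + E(136, a))/(3117 - 44580) = (-11689 + 90)/(3117 - 44580) = -11599/(-41463) = -11599*(-1/41463) = 11599/41463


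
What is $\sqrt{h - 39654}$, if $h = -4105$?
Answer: $i \sqrt{43759} \approx 209.19 i$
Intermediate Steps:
$\sqrt{h - 39654} = \sqrt{-4105 - 39654} = \sqrt{-43759} = i \sqrt{43759}$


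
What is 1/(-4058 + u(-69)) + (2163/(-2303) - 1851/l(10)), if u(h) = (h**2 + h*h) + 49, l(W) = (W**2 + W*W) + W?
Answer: -176903367/18137770 ≈ -9.7533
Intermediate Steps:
l(W) = W + 2*W**2 (l(W) = (W**2 + W**2) + W = 2*W**2 + W = W + 2*W**2)
u(h) = 49 + 2*h**2 (u(h) = (h**2 + h**2) + 49 = 2*h**2 + 49 = 49 + 2*h**2)
1/(-4058 + u(-69)) + (2163/(-2303) - 1851/l(10)) = 1/(-4058 + (49 + 2*(-69)**2)) + (2163/(-2303) - 1851*1/(10*(1 + 2*10))) = 1/(-4058 + (49 + 2*4761)) + (2163*(-1/2303) - 1851*1/(10*(1 + 20))) = 1/(-4058 + (49 + 9522)) + (-309/329 - 1851/(10*21)) = 1/(-4058 + 9571) + (-309/329 - 1851/210) = 1/5513 + (-309/329 - 1851*1/210) = 1/5513 + (-309/329 - 617/70) = 1/5513 - 32089/3290 = -176903367/18137770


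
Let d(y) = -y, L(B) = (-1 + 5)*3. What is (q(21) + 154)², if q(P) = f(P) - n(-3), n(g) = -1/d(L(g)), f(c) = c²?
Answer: 50965321/144 ≈ 3.5393e+5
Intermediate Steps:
L(B) = 12 (L(B) = 4*3 = 12)
n(g) = 1/12 (n(g) = -1/((-1*12)) = -1/(-12) = -1*(-1/12) = 1/12)
q(P) = -1/12 + P² (q(P) = P² - 1*1/12 = P² - 1/12 = -1/12 + P²)
(q(21) + 154)² = ((-1/12 + 21²) + 154)² = ((-1/12 + 441) + 154)² = (5291/12 + 154)² = (7139/12)² = 50965321/144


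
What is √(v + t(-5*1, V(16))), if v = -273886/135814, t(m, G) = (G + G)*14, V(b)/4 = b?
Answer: √8254258894707/67907 ≈ 42.308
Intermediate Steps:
V(b) = 4*b
t(m, G) = 28*G (t(m, G) = (2*G)*14 = 28*G)
v = -136943/67907 (v = -273886*1/135814 = -136943/67907 ≈ -2.0166)
√(v + t(-5*1, V(16))) = √(-136943/67907 + 28*(4*16)) = √(-136943/67907 + 28*64) = √(-136943/67907 + 1792) = √(121552401/67907) = √8254258894707/67907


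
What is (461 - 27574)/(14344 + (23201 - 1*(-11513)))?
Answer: -1427/2582 ≈ -0.55267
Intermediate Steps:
(461 - 27574)/(14344 + (23201 - 1*(-11513))) = -27113/(14344 + (23201 + 11513)) = -27113/(14344 + 34714) = -27113/49058 = -27113*1/49058 = -1427/2582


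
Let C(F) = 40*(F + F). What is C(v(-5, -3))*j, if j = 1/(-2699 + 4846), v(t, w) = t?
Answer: -400/2147 ≈ -0.18631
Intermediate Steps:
j = 1/2147 ≈ 0.00046577
C(F) = 80*F (C(F) = 40*(2*F) = 80*F)
C(v(-5, -3))*j = (80*(-5))*(1/2147) = -400*1/2147 = -400/2147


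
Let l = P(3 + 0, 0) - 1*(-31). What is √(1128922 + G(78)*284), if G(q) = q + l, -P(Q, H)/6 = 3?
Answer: √1154766 ≈ 1074.6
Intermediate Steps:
P(Q, H) = -18 (P(Q, H) = -6*3 = -18)
l = 13 (l = -18 - 1*(-31) = -18 + 31 = 13)
G(q) = 13 + q (G(q) = q + 13 = 13 + q)
√(1128922 + G(78)*284) = √(1128922 + (13 + 78)*284) = √(1128922 + 91*284) = √(1128922 + 25844) = √1154766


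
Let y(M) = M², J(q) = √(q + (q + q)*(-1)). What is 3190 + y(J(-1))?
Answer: 3191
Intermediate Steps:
J(q) = √(-q) (J(q) = √(q + (2*q)*(-1)) = √(q - 2*q) = √(-q))
3190 + y(J(-1)) = 3190 + (√(-1*(-1)))² = 3190 + (√1)² = 3190 + 1² = 3190 + 1 = 3191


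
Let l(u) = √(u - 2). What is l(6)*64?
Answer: 128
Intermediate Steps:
l(u) = √(-2 + u)
l(6)*64 = √(-2 + 6)*64 = √4*64 = 2*64 = 128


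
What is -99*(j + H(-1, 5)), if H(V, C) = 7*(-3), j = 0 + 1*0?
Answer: 2079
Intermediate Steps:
j = 0 (j = 0 + 0 = 0)
H(V, C) = -21
-99*(j + H(-1, 5)) = -99*(0 - 21) = -99*(-21) = 2079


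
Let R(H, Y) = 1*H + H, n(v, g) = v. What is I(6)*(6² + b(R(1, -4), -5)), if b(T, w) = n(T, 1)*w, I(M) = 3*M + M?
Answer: 624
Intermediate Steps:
I(M) = 4*M
R(H, Y) = 2*H (R(H, Y) = H + H = 2*H)
b(T, w) = T*w
I(6)*(6² + b(R(1, -4), -5)) = (4*6)*(6² + (2*1)*(-5)) = 24*(36 + 2*(-5)) = 24*(36 - 10) = 24*26 = 624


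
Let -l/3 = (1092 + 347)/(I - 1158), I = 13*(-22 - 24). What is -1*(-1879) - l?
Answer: 3295207/1756 ≈ 1876.5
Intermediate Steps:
I = -598 (I = 13*(-46) = -598)
l = 4317/1756 (l = -3*(1092 + 347)/(-598 - 1158) = -4317/(-1756) = -4317*(-1)/1756 = -3*(-1439/1756) = 4317/1756 ≈ 2.4584)
-1*(-1879) - l = -1*(-1879) - 1*4317/1756 = 1879 - 4317/1756 = 3295207/1756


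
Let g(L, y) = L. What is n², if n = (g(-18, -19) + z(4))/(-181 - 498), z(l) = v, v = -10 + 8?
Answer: 400/461041 ≈ 0.00086760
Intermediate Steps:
v = -2
z(l) = -2
n = 20/679 (n = (-18 - 2)/(-181 - 498) = -20/(-679) = -20*(-1/679) = 20/679 ≈ 0.029455)
n² = (20/679)² = 400/461041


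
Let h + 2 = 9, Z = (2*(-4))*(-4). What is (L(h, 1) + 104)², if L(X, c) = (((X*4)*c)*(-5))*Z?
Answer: 19149376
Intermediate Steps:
Z = 32 (Z = -8*(-4) = 32)
h = 7 (h = -2 + 9 = 7)
L(X, c) = -640*X*c (L(X, c) = (((X*4)*c)*(-5))*32 = (((4*X)*c)*(-5))*32 = ((4*X*c)*(-5))*32 = -20*X*c*32 = -640*X*c)
(L(h, 1) + 104)² = (-640*7*1 + 104)² = (-4480 + 104)² = (-4376)² = 19149376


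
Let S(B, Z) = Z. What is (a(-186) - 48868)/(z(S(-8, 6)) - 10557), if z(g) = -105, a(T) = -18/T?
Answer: 1514905/330522 ≈ 4.5834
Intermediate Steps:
(a(-186) - 48868)/(z(S(-8, 6)) - 10557) = (-18/(-186) - 48868)/(-105 - 10557) = (-18*(-1/186) - 48868)/(-10662) = (3/31 - 48868)*(-1/10662) = -1514905/31*(-1/10662) = 1514905/330522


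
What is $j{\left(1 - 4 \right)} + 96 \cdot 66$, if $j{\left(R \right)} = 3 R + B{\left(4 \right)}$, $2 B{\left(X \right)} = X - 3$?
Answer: $\frac{12655}{2} \approx 6327.5$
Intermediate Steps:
$B{\left(X \right)} = - \frac{3}{2} + \frac{X}{2}$ ($B{\left(X \right)} = \frac{X - 3}{2} = \frac{-3 + X}{2} = - \frac{3}{2} + \frac{X}{2}$)
$j{\left(R \right)} = \frac{1}{2} + 3 R$ ($j{\left(R \right)} = 3 R + \left(- \frac{3}{2} + \frac{1}{2} \cdot 4\right) = 3 R + \left(- \frac{3}{2} + 2\right) = 3 R + \frac{1}{2} = \frac{1}{2} + 3 R$)
$j{\left(1 - 4 \right)} + 96 \cdot 66 = \left(\frac{1}{2} + 3 \left(1 - 4\right)\right) + 96 \cdot 66 = \left(\frac{1}{2} + 3 \left(-3\right)\right) + 6336 = \left(\frac{1}{2} - 9\right) + 6336 = - \frac{17}{2} + 6336 = \frac{12655}{2}$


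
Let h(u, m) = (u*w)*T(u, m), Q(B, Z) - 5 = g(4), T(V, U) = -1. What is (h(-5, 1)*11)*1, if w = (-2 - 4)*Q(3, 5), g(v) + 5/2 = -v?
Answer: 495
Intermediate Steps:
g(v) = -5/2 - v
Q(B, Z) = -3/2 (Q(B, Z) = 5 + (-5/2 - 1*4) = 5 + (-5/2 - 4) = 5 - 13/2 = -3/2)
w = 9 (w = (-2 - 4)*(-3/2) = -6*(-3/2) = 9)
h(u, m) = -9*u (h(u, m) = (u*9)*(-1) = (9*u)*(-1) = -9*u)
(h(-5, 1)*11)*1 = (-9*(-5)*11)*1 = (45*11)*1 = 495*1 = 495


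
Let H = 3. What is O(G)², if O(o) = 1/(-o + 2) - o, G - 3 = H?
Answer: 625/16 ≈ 39.063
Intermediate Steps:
G = 6 (G = 3 + 3 = 6)
O(o) = 1/(2 - o) - o
O(G)² = ((-1 - 1*6² + 2*6)/(-2 + 6))² = ((-1 - 1*36 + 12)/4)² = ((-1 - 36 + 12)/4)² = ((¼)*(-25))² = (-25/4)² = 625/16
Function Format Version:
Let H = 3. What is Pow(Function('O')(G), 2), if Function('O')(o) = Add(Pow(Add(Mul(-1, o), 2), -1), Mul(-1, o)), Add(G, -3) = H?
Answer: Rational(625, 16) ≈ 39.063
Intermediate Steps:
G = 6 (G = Add(3, 3) = 6)
Function('O')(o) = Add(Pow(Add(2, Mul(-1, o)), -1), Mul(-1, o))
Pow(Function('O')(G), 2) = Pow(Mul(Pow(Add(-2, 6), -1), Add(-1, Mul(-1, Pow(6, 2)), Mul(2, 6))), 2) = Pow(Mul(Pow(4, -1), Add(-1, Mul(-1, 36), 12)), 2) = Pow(Mul(Rational(1, 4), Add(-1, -36, 12)), 2) = Pow(Mul(Rational(1, 4), -25), 2) = Pow(Rational(-25, 4), 2) = Rational(625, 16)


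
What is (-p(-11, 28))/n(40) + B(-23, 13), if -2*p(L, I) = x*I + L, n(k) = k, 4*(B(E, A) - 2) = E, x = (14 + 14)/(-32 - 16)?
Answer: -491/120 ≈ -4.0917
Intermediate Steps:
x = -7/12 (x = 28/(-48) = 28*(-1/48) = -7/12 ≈ -0.58333)
B(E, A) = 2 + E/4
p(L, I) = -L/2 + 7*I/24 (p(L, I) = -(-7*I/12 + L)/2 = -(L - 7*I/12)/2 = -L/2 + 7*I/24)
(-p(-11, 28))/n(40) + B(-23, 13) = -(-1/2*(-11) + (7/24)*28)/40 + (2 + (1/4)*(-23)) = -(11/2 + 49/6)*(1/40) + (2 - 23/4) = -1*41/3*(1/40) - 15/4 = -41/3*1/40 - 15/4 = -41/120 - 15/4 = -491/120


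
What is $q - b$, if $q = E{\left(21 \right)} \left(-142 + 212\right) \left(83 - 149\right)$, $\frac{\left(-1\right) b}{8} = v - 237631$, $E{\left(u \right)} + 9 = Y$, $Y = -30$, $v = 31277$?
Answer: $-1470652$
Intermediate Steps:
$E{\left(u \right)} = -39$ ($E{\left(u \right)} = -9 - 30 = -39$)
$b = 1650832$ ($b = - 8 \left(31277 - 237631\right) = \left(-8\right) \left(-206354\right) = 1650832$)
$q = 180180$ ($q = - 39 \left(-142 + 212\right) \left(83 - 149\right) = - 39 \cdot 70 \left(-66\right) = \left(-39\right) \left(-4620\right) = 180180$)
$q - b = 180180 - 1650832 = -1470652$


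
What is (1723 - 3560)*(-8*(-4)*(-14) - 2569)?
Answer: 5542229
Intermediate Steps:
(1723 - 3560)*(-8*(-4)*(-14) - 2569) = -1837*(32*(-14) - 2569) = -1837*(-448 - 2569) = -1837*(-3017) = 5542229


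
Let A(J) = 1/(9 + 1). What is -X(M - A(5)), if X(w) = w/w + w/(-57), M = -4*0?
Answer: -571/570 ≈ -1.0018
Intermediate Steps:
A(J) = ⅒ (A(J) = 1/10 = ⅒)
M = 0
X(w) = 1 - w/57 (X(w) = 1 + w*(-1/57) = 1 - w/57)
-X(M - A(5)) = -(1 - (0 - 1*⅒)/57) = -(1 - (0 - ⅒)/57) = -(1 - 1/57*(-⅒)) = -(1 + 1/570) = -1*571/570 = -571/570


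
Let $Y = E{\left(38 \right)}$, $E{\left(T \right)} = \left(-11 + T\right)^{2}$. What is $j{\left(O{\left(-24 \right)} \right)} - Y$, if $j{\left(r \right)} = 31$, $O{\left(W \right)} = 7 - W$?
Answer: $-698$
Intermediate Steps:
$Y = 729$ ($Y = \left(-11 + 38\right)^{2} = 27^{2} = 729$)
$j{\left(O{\left(-24 \right)} \right)} - Y = 31 - 729 = -698$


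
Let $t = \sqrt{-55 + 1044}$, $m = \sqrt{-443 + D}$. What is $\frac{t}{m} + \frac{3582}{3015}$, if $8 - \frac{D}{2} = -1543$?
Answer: $\frac{398}{335} + \frac{\sqrt{2629751}}{2659} \approx 1.7979$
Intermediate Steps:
$D = 3102$ ($D = 16 - -3086 = 16 + 3086 = 3102$)
$m = \sqrt{2659}$ ($m = \sqrt{-443 + 3102} = \sqrt{2659} \approx 51.565$)
$t = \sqrt{989} \approx 31.448$
$\frac{t}{m} + \frac{3582}{3015} = \frac{\sqrt{989}}{\sqrt{2659}} + \frac{3582}{3015} = \sqrt{989} \frac{\sqrt{2659}}{2659} + 3582 \cdot \frac{1}{3015} = \frac{\sqrt{2629751}}{2659} + \frac{398}{335} = \frac{398}{335} + \frac{\sqrt{2629751}}{2659}$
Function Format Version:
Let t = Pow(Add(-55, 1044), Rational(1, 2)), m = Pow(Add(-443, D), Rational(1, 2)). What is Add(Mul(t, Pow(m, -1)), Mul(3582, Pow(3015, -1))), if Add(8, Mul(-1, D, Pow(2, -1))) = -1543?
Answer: Add(Rational(398, 335), Mul(Rational(1, 2659), Pow(2629751, Rational(1, 2)))) ≈ 1.7979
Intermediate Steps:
D = 3102 (D = Add(16, Mul(-2, -1543)) = Add(16, 3086) = 3102)
m = Pow(2659, Rational(1, 2)) (m = Pow(Add(-443, 3102), Rational(1, 2)) = Pow(2659, Rational(1, 2)) ≈ 51.565)
t = Pow(989, Rational(1, 2)) ≈ 31.448
Add(Mul(t, Pow(m, -1)), Mul(3582, Pow(3015, -1))) = Add(Mul(Pow(989, Rational(1, 2)), Pow(Pow(2659, Rational(1, 2)), -1)), Mul(3582, Pow(3015, -1))) = Add(Mul(Pow(989, Rational(1, 2)), Mul(Rational(1, 2659), Pow(2659, Rational(1, 2)))), Mul(3582, Rational(1, 3015))) = Add(Mul(Rational(1, 2659), Pow(2629751, Rational(1, 2))), Rational(398, 335)) = Add(Rational(398, 335), Mul(Rational(1, 2659), Pow(2629751, Rational(1, 2))))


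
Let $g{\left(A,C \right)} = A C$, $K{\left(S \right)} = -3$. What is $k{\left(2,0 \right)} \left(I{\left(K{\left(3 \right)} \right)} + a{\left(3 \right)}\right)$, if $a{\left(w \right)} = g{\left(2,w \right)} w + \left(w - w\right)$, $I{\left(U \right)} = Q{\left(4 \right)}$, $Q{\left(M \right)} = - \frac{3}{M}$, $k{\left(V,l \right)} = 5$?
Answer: $\frac{345}{4} \approx 86.25$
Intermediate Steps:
$I{\left(U \right)} = - \frac{3}{4}$
$a{\left(w \right)} = 2 w^{2}$ ($a{\left(w \right)} = 2 w w + \left(w - w\right) = 2 w^{2} + 0 = 2 w^{2}$)
$k{\left(2,0 \right)} \left(I{\left(K{\left(3 \right)} \right)} + a{\left(3 \right)}\right) = 5 \left(- \frac{3}{4} + 2 \cdot 3^{2}\right) = 5 \left(- \frac{3}{4} + 2 \cdot 9\right) = 5 \left(- \frac{3}{4} + 18\right) = 5 \cdot \frac{69}{4} = \frac{345}{4}$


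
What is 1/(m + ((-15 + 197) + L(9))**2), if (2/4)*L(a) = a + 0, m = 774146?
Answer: 1/814146 ≈ 1.2283e-6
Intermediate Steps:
L(a) = 2*a (L(a) = 2*(a + 0) = 2*a)
1/(m + ((-15 + 197) + L(9))**2) = 1/(774146 + ((-15 + 197) + 2*9)**2) = 1/(774146 + (182 + 18)**2) = 1/(774146 + 200**2) = 1/(774146 + 40000) = 1/814146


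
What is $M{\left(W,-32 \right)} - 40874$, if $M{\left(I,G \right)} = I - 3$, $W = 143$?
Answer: $-40734$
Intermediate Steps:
$M{\left(I,G \right)} = -3 + I$ ($M{\left(I,G \right)} = I - 3 = -3 + I$)
$M{\left(W,-32 \right)} - 40874 = \left(-3 + 143\right) - 40874 = 140 - 40874 = -40734$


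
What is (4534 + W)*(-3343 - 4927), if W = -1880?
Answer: -21948580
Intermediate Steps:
(4534 + W)*(-3343 - 4927) = (4534 - 1880)*(-3343 - 4927) = 2654*(-8270) = -21948580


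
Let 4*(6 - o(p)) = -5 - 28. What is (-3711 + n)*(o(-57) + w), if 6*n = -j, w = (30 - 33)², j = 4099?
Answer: -817315/8 ≈ -1.0216e+5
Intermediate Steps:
w = 9 (w = (-3)² = 9)
o(p) = 57/4 (o(p) = 6 - (-5 - 28)/4 = 6 - ¼*(-33) = 6 + 33/4 = 57/4)
n = -4099/6 (n = (-1*4099)/6 = (⅙)*(-4099) = -4099/6 ≈ -683.17)
(-3711 + n)*(o(-57) + w) = (-3711 - 4099/6)*(57/4 + 9) = -26365/6*93/4 = -817315/8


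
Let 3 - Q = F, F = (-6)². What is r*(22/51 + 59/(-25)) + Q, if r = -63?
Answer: 37614/425 ≈ 88.504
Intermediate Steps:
F = 36
Q = -33 (Q = 3 - 1*36 = 3 - 36 = -33)
r*(22/51 + 59/(-25)) + Q = -63*(22/51 + 59/(-25)) - 33 = -63*(22*(1/51) + 59*(-1/25)) - 33 = -63*(22/51 - 59/25) - 33 = -63*(-2459/1275) - 33 = 51639/425 - 33 = 37614/425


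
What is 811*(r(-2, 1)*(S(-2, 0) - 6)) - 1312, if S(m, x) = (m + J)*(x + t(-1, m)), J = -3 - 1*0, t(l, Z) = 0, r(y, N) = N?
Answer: -6178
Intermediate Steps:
J = -3 (J = -3 + 0 = -3)
S(m, x) = x*(-3 + m) (S(m, x) = (m - 3)*(x + 0) = (-3 + m)*x = x*(-3 + m))
811*(r(-2, 1)*(S(-2, 0) - 6)) - 1312 = 811*(1*(0*(-3 - 2) - 6)) - 1312 = 811*(1*(0*(-5) - 6)) - 1312 = 811*(1*(0 - 6)) - 1312 = 811*(1*(-6)) - 1312 = 811*(-6) - 1312 = -4866 - 1312 = -6178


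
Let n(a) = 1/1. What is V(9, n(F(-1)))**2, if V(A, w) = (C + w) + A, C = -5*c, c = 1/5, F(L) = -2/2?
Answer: 81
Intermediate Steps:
F(L) = -1 (F(L) = -2*1/2 = -1)
c = 1/5 ≈ 0.20000
C = -1 (C = -5*1/5 = -1)
n(a) = 1
V(A, w) = -1 + A + w (V(A, w) = (-1 + w) + A = -1 + A + w)
V(9, n(F(-1)))**2 = (-1 + 9 + 1)**2 = 9**2 = 81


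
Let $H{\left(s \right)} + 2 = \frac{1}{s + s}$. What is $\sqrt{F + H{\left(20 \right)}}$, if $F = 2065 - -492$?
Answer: $\frac{\sqrt{1022010}}{20} \approx 50.547$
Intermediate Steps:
$F = 2557$ ($F = 2065 + 492 = 2557$)
$H{\left(s \right)} = -2 + \frac{1}{2 s}$ ($H{\left(s \right)} = -2 + \frac{1}{s + s} = -2 + \frac{1}{2 s}$)
$\sqrt{F + H{\left(20 \right)}} = \sqrt{2557 - \left(2 - \frac{1}{2 \cdot 20}\right)} = \sqrt{2557 + \left(-2 + \frac{1}{2} \cdot \frac{1}{20}\right)} = \sqrt{2557 + \left(-2 + \frac{1}{40}\right)} = \sqrt{2557 - \frac{79}{40}} = \sqrt{\frac{102201}{40}} = \frac{\sqrt{1022010}}{20}$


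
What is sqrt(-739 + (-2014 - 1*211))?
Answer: 2*I*sqrt(741) ≈ 54.443*I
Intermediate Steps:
sqrt(-739 + (-2014 - 1*211)) = sqrt(-739 + (-2014 - 211)) = sqrt(-739 - 2225) = sqrt(-2964) = 2*I*sqrt(741)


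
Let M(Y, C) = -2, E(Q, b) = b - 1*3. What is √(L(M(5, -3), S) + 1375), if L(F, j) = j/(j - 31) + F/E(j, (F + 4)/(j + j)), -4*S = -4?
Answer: √1238370/30 ≈ 37.094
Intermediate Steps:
S = 1 (S = -¼*(-4) = 1)
E(Q, b) = -3 + b (E(Q, b) = b - 3 = -3 + b)
L(F, j) = F/(-3 + (4 + F)/(2*j)) + j/(-31 + j) (L(F, j) = j/(j - 31) + F/(-3 + (F + 4)/(j + j)) = j/(-31 + j) + F/(-3 + (4 + F)/((2*j))) = j/(-31 + j) + F/(-3 + (4 + F)*(1/(2*j))) = j/(-31 + j) + F/(-3 + (4 + F)/(2*j)) = F/(-3 + (4 + F)/(2*j)) + j/(-31 + j))
√(L(M(5, -3), S) + 1375) = √(1*(-4 + 6*1 + 61*(-2) - 2*(-2)*1)/((-31 + 1)*(-4 - 1*(-2) + 6*1)) + 1375) = √(1*(-4 + 6 - 122 + 4)/(-30*(-4 + 2 + 6)) + 1375) = √(1*(-1/30)*(-116)/4 + 1375) = √(1*(-1/30)*(¼)*(-116) + 1375) = √(29/30 + 1375) = √(41279/30) = √1238370/30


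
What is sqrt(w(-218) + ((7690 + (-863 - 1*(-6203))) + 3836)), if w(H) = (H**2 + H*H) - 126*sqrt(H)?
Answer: sqrt(111914 - 126*I*sqrt(218)) ≈ 334.55 - 2.78*I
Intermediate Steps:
w(H) = -126*sqrt(H) + 2*H**2 (w(H) = (H**2 + H**2) - 126*sqrt(H) = 2*H**2 - 126*sqrt(H) = -126*sqrt(H) + 2*H**2)
sqrt(w(-218) + ((7690 + (-863 - 1*(-6203))) + 3836)) = sqrt((-126*I*sqrt(218) + 2*(-218)**2) + ((7690 + (-863 - 1*(-6203))) + 3836)) = sqrt((-126*I*sqrt(218) + 2*47524) + ((7690 + (-863 + 6203)) + 3836)) = sqrt((-126*I*sqrt(218) + 95048) + ((7690 + 5340) + 3836)) = sqrt((95048 - 126*I*sqrt(218)) + (13030 + 3836)) = sqrt((95048 - 126*I*sqrt(218)) + 16866) = sqrt(111914 - 126*I*sqrt(218))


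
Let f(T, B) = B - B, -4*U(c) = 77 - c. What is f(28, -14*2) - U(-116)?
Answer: 193/4 ≈ 48.250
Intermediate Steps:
U(c) = -77/4 + c/4 (U(c) = -(77 - c)/4 = -77/4 + c/4)
f(T, B) = 0
f(28, -14*2) - U(-116) = 0 - (-77/4 + (¼)*(-116)) = 0 - (-77/4 - 29) = 0 - 1*(-193/4) = 0 + 193/4 = 193/4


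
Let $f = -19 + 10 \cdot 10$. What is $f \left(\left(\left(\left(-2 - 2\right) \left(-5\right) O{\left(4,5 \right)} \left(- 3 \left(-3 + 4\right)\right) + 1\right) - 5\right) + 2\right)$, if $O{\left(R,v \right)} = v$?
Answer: $-24462$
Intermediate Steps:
$f = 81$ ($f = -19 + 100 = 81$)
$f \left(\left(\left(\left(-2 - 2\right) \left(-5\right) O{\left(4,5 \right)} \left(- 3 \left(-3 + 4\right)\right) + 1\right) - 5\right) + 2\right) = 81 \left(\left(\left(\left(-2 - 2\right) \left(-5\right) 5 \left(- 3 \left(-3 + 4\right)\right) + 1\right) - 5\right) + 2\right) = 81 \left(\left(\left(\left(-4\right) \left(-5\right) 5 \left(\left(-3\right) 1\right) + 1\right) - 5\right) + 2\right) = 81 \left(\left(\left(20 \cdot 5 \left(-3\right) + 1\right) - 5\right) + 2\right) = 81 \left(\left(\left(20 \left(-15\right) + 1\right) - 5\right) + 2\right) = 81 \left(\left(\left(-300 + 1\right) - 5\right) + 2\right) = 81 \left(\left(-299 - 5\right) + 2\right) = 81 \left(-304 + 2\right) = 81 \left(-302\right) = -24462$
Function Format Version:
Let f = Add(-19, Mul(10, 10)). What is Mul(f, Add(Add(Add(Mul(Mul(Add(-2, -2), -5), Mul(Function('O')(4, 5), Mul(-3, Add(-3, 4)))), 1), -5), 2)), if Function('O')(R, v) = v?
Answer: -24462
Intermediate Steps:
f = 81 (f = Add(-19, 100) = 81)
Mul(f, Add(Add(Add(Mul(Mul(Add(-2, -2), -5), Mul(Function('O')(4, 5), Mul(-3, Add(-3, 4)))), 1), -5), 2)) = Mul(81, Add(Add(Add(Mul(Mul(Add(-2, -2), -5), Mul(5, Mul(-3, Add(-3, 4)))), 1), -5), 2)) = Mul(81, Add(Add(Add(Mul(Mul(-4, -5), Mul(5, Mul(-3, 1))), 1), -5), 2)) = Mul(81, Add(Add(Add(Mul(20, Mul(5, -3)), 1), -5), 2)) = Mul(81, Add(Add(Add(Mul(20, -15), 1), -5), 2)) = Mul(81, Add(Add(Add(-300, 1), -5), 2)) = Mul(81, Add(Add(-299, -5), 2)) = Mul(81, Add(-304, 2)) = Mul(81, -302) = -24462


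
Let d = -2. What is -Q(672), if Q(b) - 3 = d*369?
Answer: 735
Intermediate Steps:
Q(b) = -735 (Q(b) = 3 - 2*369 = 3 - 738 = -735)
-Q(672) = -1*(-735) = 735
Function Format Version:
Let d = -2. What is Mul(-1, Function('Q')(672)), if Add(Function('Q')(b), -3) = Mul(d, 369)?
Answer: 735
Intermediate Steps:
Function('Q')(b) = -735 (Function('Q')(b) = Add(3, Mul(-2, 369)) = Add(3, -738) = -735)
Mul(-1, Function('Q')(672)) = Mul(-1, -735) = 735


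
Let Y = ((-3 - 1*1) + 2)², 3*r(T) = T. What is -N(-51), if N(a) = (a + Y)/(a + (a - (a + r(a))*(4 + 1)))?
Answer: 47/238 ≈ 0.19748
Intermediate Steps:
r(T) = T/3
Y = 4 (Y = ((-3 - 1) + 2)² = (-4 + 2)² = (-2)² = 4)
N(a) = -3*(4 + a)/(14*a) (N(a) = (a + 4)/(a + (a - (a + a/3)*(4 + 1))) = (4 + a)/(a + (a - 4*a/3*5)) = (4 + a)/(a + (a - 20*a/3)) = (4 + a)/(a - 17*a/3) = (4 + a)/((-14*a/3)) = (4 + a)*(-3/(14*a)) = -3*(4 + a)/(14*a))
-N(-51) = -3*(-4 - 1*(-51))/(14*(-51)) = -3*(-1)*(-4 + 51)/(14*51) = -3*(-1)*47/(14*51) = -1*(-47/238) = 47/238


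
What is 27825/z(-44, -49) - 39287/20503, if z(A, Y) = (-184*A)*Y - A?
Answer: -1076938493/542181332 ≈ -1.9863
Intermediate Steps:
z(A, Y) = -A - 184*A*Y (z(A, Y) = -184*A*Y - A = -A - 184*A*Y)
27825/z(-44, -49) - 39287/20503 = 27825/((-1*(-44)*(1 + 184*(-49)))) - 39287/20503 = 27825/((-1*(-44)*(1 - 9016))) - 39287*1/20503 = 27825/((-1*(-44)*(-9015))) - 39287/20503 = 27825/(-396660) - 39287/20503 = 27825*(-1/396660) - 39287/20503 = -1855/26444 - 39287/20503 = -1076938493/542181332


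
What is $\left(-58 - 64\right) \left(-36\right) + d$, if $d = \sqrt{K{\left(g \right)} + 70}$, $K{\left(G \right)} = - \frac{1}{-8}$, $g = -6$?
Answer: $4392 + \frac{\sqrt{1122}}{4} \approx 4400.4$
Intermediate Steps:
$K{\left(G \right)} = \frac{1}{8}$ ($K{\left(G \right)} = \left(-1\right) \left(- \frac{1}{8}\right) = \frac{1}{8}$)
$d = \frac{\sqrt{1122}}{4}$ ($d = \sqrt{\frac{1}{8} + 70} = \sqrt{\frac{561}{8}} = \frac{\sqrt{1122}}{4} \approx 8.3741$)
$\left(-58 - 64\right) \left(-36\right) + d = \left(-58 - 64\right) \left(-36\right) + \frac{\sqrt{1122}}{4} = \left(-122\right) \left(-36\right) + \frac{\sqrt{1122}}{4} = 4392 + \frac{\sqrt{1122}}{4}$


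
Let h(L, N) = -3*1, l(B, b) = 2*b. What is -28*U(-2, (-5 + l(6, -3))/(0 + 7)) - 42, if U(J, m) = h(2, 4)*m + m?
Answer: -130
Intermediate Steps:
h(L, N) = -3
U(J, m) = -2*m (U(J, m) = -3*m + m = -2*m)
-28*U(-2, (-5 + l(6, -3))/(0 + 7)) - 42 = -(-56)*(-5 + 2*(-3))/(0 + 7) - 42 = -(-56)*(-5 - 6)/7 - 42 = -(-56)*(-11*⅐) - 42 = -(-56)*(-11)/7 - 42 = -28*22/7 - 42 = -88 - 42 = -130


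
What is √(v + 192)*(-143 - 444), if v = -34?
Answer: -587*√158 ≈ -7378.5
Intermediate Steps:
√(v + 192)*(-143 - 444) = √(-34 + 192)*(-143 - 444) = √158*(-587) = -587*√158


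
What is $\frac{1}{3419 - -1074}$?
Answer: $\frac{1}{4493} \approx 0.00022257$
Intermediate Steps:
$\frac{1}{3419 - -1074} = \frac{1}{3419 + 1074} = \frac{1}{4493}$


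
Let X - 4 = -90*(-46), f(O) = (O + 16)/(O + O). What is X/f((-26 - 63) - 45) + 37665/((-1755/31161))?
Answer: -38901721/59 ≈ -6.5935e+5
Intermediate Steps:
f(O) = (16 + O)/(2*O) (f(O) = (16 + O)/((2*O)) = (16 + O)*(1/(2*O)) = (16 + O)/(2*O))
X = 4144 (X = 4 - 90*(-46) = 4 + 4140 = 4144)
X/f((-26 - 63) - 45) + 37665/((-1755/31161)) = 4144/(((16 + ((-26 - 63) - 45))/(2*((-26 - 63) - 45)))) + 37665/((-1755/31161)) = 4144/(((16 + (-89 - 45))/(2*(-89 - 45)))) + 37665/((-1755*1/31161)) = 4144/(((½)*(16 - 134)/(-134))) + 37665/(-45/799) = 4144/(((½)*(-1/134)*(-118))) + 37665*(-799/45) = 4144/(59/134) - 668763 = 4144*(134/59) - 668763 = 555296/59 - 668763 = -38901721/59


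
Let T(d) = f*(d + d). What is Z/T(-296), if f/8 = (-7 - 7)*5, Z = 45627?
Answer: 45627/331520 ≈ 0.13763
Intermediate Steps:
f = -560 (f = 8*((-7 - 7)*5) = 8*(-14*5) = 8*(-70) = -560)
T(d) = -1120*d (T(d) = -560*(d + d) = -1120*d)
Z/T(-296) = 45627/((-1120*(-296))) = 45627/331520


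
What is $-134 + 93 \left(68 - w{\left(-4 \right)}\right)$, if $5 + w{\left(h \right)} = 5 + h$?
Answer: $6562$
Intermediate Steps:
$w{\left(h \right)} = h$ ($w{\left(h \right)} = -5 + \left(5 + h\right) = h$)
$-134 + 93 \left(68 - w{\left(-4 \right)}\right) = -134 + 93 \left(68 - -4\right) = -134 + 93 \left(68 + 4\right) = -134 + 93 \cdot 72 = -134 + 6696 = 6562$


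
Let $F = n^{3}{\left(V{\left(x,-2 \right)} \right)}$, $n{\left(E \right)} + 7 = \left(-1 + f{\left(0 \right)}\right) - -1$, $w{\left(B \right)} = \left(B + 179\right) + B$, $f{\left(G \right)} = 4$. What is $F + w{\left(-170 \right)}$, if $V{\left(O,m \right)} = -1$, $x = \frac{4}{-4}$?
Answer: $-188$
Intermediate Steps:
$x = -1$ ($x = 4 \left(- \frac{1}{4}\right) = -1$)
$w{\left(B \right)} = 179 + 2 B$ ($w{\left(B \right)} = \left(179 + B\right) + B = 179 + 2 B$)
$n{\left(E \right)} = -3$ ($n{\left(E \right)} = -7 + \left(\left(-1 + 4\right) - -1\right) = -7 + \left(3 + 1\right) = -7 + 4 = -3$)
$F = -27$ ($F = \left(-3\right)^{3} = -27$)
$F + w{\left(-170 \right)} = -27 + \left(179 + 2 \left(-170\right)\right) = -27 + \left(179 - 340\right) = -27 - 161 = -188$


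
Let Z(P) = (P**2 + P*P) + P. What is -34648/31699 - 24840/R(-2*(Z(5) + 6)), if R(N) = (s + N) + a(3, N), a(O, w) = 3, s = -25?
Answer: 10866859/63398 ≈ 171.41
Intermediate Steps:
Z(P) = P + 2*P**2 (Z(P) = (P**2 + P**2) + P = 2*P**2 + P = P + 2*P**2)
R(N) = -22 + N (R(N) = (-25 + N) + 3 = -22 + N)
-34648/31699 - 24840/R(-2*(Z(5) + 6)) = -34648/31699 - 24840/(-22 - 2*(5*(1 + 2*5) + 6)) = -34648*1/31699 - 24840/(-22 - 2*(5*(1 + 10) + 6)) = -34648/31699 - 24840/(-22 - 2*(5*11 + 6)) = -34648/31699 - 24840/(-22 - 2*(55 + 6)) = -34648/31699 - 24840/(-22 - 2*61) = -34648/31699 - 24840/(-22 - 122) = -34648/31699 - 24840/(-144) = -34648/31699 - 24840*(-1/144) = -34648/31699 + 345/2 = 10866859/63398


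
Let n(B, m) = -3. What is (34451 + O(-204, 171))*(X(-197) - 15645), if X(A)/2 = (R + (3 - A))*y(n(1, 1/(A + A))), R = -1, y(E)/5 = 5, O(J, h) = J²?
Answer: -433201565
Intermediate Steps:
y(E) = 25 (y(E) = 5*5 = 25)
X(A) = 100 - 50*A (X(A) = 2*((-1 + (3 - A))*25) = 2*((2 - A)*25) = 2*(50 - 25*A) = 100 - 50*A)
(34451 + O(-204, 171))*(X(-197) - 15645) = (34451 + (-204)²)*((100 - 50*(-197)) - 15645) = (34451 + 41616)*((100 + 9850) - 15645) = 76067*(9950 - 15645) = 76067*(-5695) = -433201565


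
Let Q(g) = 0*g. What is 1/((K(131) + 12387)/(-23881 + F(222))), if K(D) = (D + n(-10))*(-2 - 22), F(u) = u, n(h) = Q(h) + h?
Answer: -23659/9483 ≈ -2.4949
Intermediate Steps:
Q(g) = 0
n(h) = h (n(h) = 0 + h = h)
K(D) = 240 - 24*D (K(D) = (D - 10)*(-2 - 22) = (-10 + D)*(-24) = 240 - 24*D)
1/((K(131) + 12387)/(-23881 + F(222))) = 1/(((240 - 24*131) + 12387)/(-23881 + 222)) = 1/(((240 - 3144) + 12387)/(-23659)) = 1/((-2904 + 12387)*(-1/23659)) = 1/(9483*(-1/23659)) = 1/(-9483/23659) = -23659/9483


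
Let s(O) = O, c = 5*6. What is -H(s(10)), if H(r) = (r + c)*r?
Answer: -400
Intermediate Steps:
c = 30
H(r) = r*(30 + r) (H(r) = (r + 30)*r = (30 + r)*r = r*(30 + r))
-H(s(10)) = -10*(30 + 10) = -10*40 = -1*400 = -400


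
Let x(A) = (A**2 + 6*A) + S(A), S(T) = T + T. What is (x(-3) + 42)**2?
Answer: 729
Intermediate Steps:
S(T) = 2*T
x(A) = A**2 + 8*A (x(A) = (A**2 + 6*A) + 2*A = A**2 + 8*A)
(x(-3) + 42)**2 = (-3*(8 - 3) + 42)**2 = (-3*5 + 42)**2 = (-15 + 42)**2 = 27**2 = 729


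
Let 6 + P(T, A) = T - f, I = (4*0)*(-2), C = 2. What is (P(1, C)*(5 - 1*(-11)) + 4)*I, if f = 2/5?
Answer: 0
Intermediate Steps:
f = ⅖ (f = (⅕)*2 = ⅖ ≈ 0.40000)
I = 0 (I = 0*(-2) = 0)
P(T, A) = -32/5 + T (P(T, A) = -6 + (T - 1*⅖) = -6 + (T - ⅖) = -6 + (-⅖ + T) = -32/5 + T)
(P(1, C)*(5 - 1*(-11)) + 4)*I = ((-32/5 + 1)*(5 - 1*(-11)) + 4)*0 = (-27*(5 + 11)/5 + 4)*0 = (-27/5*16 + 4)*0 = (-432/5 + 4)*0 = -412/5*0 = 0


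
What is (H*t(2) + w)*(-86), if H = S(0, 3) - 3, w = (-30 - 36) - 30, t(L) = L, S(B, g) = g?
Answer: 8256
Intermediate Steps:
w = -96 (w = -66 - 30 = -96)
H = 0 (H = 3 - 3 = 0)
(H*t(2) + w)*(-86) = (0*2 - 96)*(-86) = (0 - 96)*(-86) = -96*(-86) = 8256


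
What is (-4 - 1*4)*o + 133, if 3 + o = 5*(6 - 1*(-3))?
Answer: -203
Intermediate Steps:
o = 42 (o = -3 + 5*(6 - 1*(-3)) = -3 + 5*(6 + 3) = -3 + 5*9 = -3 + 45 = 42)
(-4 - 1*4)*o + 133 = (-4 - 1*4)*42 + 133 = (-4 - 4)*42 + 133 = -8*42 + 133 = -336 + 133 = -203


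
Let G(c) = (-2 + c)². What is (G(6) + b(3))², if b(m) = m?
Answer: 361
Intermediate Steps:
(G(6) + b(3))² = ((-2 + 6)² + 3)² = (4² + 3)² = (16 + 3)² = 19² = 361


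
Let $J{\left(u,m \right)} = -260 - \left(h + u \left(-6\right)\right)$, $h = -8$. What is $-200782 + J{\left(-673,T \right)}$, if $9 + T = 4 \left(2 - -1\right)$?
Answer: $-205072$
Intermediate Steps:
$T = 3$ ($T = -9 + 4 \left(2 - -1\right) = -9 + 4 \left(2 + 1\right) = -9 + 4 \cdot 3 = -9 + 12 = 3$)
$J{\left(u,m \right)} = -252 + 6 u$ ($J{\left(u,m \right)} = -260 - \left(-8 + u \left(-6\right)\right) = -260 - \left(-8 - 6 u\right) = -260 + \left(8 + 6 u\right) = -252 + 6 u$)
$-200782 + J{\left(-673,T \right)} = -200782 + \left(-252 + 6 \left(-673\right)\right) = -200782 - 4290 = -205072$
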